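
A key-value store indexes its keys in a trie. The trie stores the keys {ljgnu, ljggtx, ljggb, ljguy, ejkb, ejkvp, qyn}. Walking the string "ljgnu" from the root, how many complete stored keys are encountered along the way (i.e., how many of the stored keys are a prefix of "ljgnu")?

Check each prefix of "ljgnu" against the stored set — each match is an end-marker on the path.
Prefixes of the query that are stored words: "ljgnu"
Count: 1

1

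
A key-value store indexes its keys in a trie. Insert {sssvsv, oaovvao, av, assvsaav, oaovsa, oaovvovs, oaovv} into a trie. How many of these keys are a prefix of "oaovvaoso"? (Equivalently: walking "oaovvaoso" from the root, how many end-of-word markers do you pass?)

2

Walk "oaovvaoso" from the root; an end-of-word marker is hit whenever a stored word is a prefix of "oaovvaoso".
Prefixes of the query that are stored words: "oaovv", "oaovvao"
Count: 2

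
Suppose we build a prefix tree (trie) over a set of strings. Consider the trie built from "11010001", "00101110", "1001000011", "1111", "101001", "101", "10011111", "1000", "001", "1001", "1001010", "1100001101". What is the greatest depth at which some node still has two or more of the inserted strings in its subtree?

5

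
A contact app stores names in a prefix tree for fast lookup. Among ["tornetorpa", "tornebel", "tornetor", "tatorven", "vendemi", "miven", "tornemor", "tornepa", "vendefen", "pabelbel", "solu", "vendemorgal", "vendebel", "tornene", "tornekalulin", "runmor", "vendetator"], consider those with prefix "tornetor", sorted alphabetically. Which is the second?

Filter for "tornetor…" and sort: "tornetor", "tornetorpa"
The 2nd is tornetorpa.

tornetorpa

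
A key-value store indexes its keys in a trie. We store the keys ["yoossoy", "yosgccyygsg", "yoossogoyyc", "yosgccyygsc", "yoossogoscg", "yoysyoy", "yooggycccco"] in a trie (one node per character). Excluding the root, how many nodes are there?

Count nodes per top-level branch (shared prefixes stored once):
  'y'-branch (yooggycccco, yoossogoscg, yoossogoyyc, yoossoy, yosgccyygsc, yosgccyygsg, yoysyoy): 38 nodes
Sum: 38

38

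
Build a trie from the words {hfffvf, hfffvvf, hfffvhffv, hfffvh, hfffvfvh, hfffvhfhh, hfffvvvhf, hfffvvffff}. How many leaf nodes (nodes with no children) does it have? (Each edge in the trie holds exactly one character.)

Leaves are exactly the stored words that no other stored word extends.
Those words: "hfffvfvh", "hfffvhffv", "hfffvhfhh", "hfffvvffff", "hfffvvvhf"
Leaf count: 5

5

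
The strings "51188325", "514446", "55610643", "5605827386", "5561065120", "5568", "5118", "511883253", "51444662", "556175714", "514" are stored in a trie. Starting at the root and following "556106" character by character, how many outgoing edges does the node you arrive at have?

2

Walk "556106" from the root, arriving at one node.
Characters that immediately follow "556106" among the stored strings: {4, 5}.
That node has 2 child edges.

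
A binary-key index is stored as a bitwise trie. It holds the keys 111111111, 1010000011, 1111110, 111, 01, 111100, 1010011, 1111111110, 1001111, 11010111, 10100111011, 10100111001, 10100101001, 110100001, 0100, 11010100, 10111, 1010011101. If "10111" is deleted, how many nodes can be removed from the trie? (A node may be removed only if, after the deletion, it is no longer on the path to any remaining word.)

2

After clearing the end-marker at "10111", prune upward until reaching a node still needed by another word.
The suffix "11" (2 nodes) is used only by "10111"; the node for "101" still has the child "0", so pruning stops there.
Nodes removed: 2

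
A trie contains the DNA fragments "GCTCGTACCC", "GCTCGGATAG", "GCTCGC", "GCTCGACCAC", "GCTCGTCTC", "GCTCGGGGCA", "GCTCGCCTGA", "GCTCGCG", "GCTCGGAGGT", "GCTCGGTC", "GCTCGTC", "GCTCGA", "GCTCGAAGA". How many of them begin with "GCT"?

13

Walk to "GCT"; the words in its subtree are exactly those with that prefix.
Words under "GCT": GCTCGA, GCTCGAAGA, GCTCGACCAC, GCTCGC, GCTCGCCTGA, GCTCGCG, GCTCGGAGGT, GCTCGGATAG, GCTCGGGGCA, GCTCGGTC, GCTCGTACCC, GCTCGTC, GCTCGTCTC
Count: 13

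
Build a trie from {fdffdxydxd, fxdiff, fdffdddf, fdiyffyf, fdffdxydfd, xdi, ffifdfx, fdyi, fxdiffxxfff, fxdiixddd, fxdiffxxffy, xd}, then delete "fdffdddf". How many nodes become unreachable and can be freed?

A node on "fdffdddf"'s path can go only if nothing else ends at it or branches off below it.
The suffix "ddf" (3 nodes) is used only by "fdffdddf"; the node for "fdffd" still has the child "x", so pruning stops there.
Nodes removed: 3

3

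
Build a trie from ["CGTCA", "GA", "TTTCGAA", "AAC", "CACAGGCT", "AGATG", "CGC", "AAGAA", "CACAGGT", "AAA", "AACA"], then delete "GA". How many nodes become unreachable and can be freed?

2

After clearing the end-marker at "GA", prune upward until reaching a node still needed by another word.
No other word shares any prefix with "GA", so all 2 of its nodes go.
Nodes removed: 2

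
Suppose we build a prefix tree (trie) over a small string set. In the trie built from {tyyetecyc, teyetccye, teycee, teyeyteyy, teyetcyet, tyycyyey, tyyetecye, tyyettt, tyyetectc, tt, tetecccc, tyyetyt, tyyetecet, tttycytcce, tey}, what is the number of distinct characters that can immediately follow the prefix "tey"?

The children of the "tey" node are the distinct next characters among strings starting with "tey".
Distinct next characters after "tey": c, e.
That node has 2 child edges.

2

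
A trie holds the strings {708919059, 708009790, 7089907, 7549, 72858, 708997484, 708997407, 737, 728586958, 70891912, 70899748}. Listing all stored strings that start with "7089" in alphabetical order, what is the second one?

Filter for "7089…" and sort: "708919059", "70891912", "7089907", "708997407", "70899748", "708997484"
The 2nd is 70891912.

70891912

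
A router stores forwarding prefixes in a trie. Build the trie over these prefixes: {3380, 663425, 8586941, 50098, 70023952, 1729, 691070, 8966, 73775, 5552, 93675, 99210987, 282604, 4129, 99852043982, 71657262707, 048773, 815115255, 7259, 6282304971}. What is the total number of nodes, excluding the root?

Insert word by word; a character creates a node only if that edge doesn't already exist:
  "3380" → 4 new (3, 3, 8, 0)
  "663425" → 6 new (6, 6, 3, 4, 2, 5)
  "8586941" → 7 new (8, 5, 8, 6, 9, 4, 1)
  "50098" → 5 new (5, 0, 0, 9, 8)
  "70023952" → 8 new (7, 0, 0, 2, 3, 9, 5, 2)
  "1729" → 4 new (1, 7, 2, 9)
  "691070" → prefix "6" already present; 5 new (9, 1, 0, 7, 0)
  "8966" → prefix "8" already present; 3 new (9, 6, 6)
  "73775" → prefix "7" already present; 4 new (3, 7, 7, 5)
  "5552" → prefix "5" already present; 3 new (5, 5, 2)
  "93675" → 5 new (9, 3, 6, 7, 5)
  "99210987" → prefix "9" already present; 7 new (9, 2, 1, 0, 9, 8, 7)
  "282604" → 6 new (2, 8, 2, 6, 0, 4)
  "4129" → 4 new (4, 1, 2, 9)
  "99852043982" → prefix "99" already present; 9 new (8, 5, 2, 0, 4, 3, 9, 8, 2)
  "71657262707" → prefix "7" already present; 10 new (1, 6, 5, 7, 2, 6, 2, 7, 0, 7)
  "048773" → 6 new (0, 4, 8, 7, 7, 3)
  "815115255" → prefix "8" already present; 8 new (1, 5, 1, 1, 5, 2, 5, 5)
  "7259" → prefix "7" already present; 3 new (2, 5, 9)
  "6282304971" → prefix "6" already present; 9 new (2, 8, 2, 3, 0, 4, 9, 7, 1)
Total nodes = 4 + 6 + 7 + 5 + 8 + 4 + 5 + 3 + 4 + 3 + 5 + 7 + 6 + 4 + 9 + 10 + 6 + 8 + 3 + 9 = 116

116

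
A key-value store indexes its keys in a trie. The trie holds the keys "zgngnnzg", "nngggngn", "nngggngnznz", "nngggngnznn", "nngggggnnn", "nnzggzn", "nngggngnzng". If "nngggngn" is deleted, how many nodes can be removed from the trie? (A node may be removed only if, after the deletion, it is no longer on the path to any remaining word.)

0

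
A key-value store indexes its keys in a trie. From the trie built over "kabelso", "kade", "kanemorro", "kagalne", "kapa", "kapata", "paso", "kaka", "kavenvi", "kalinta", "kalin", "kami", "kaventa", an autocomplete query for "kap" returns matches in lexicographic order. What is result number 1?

kapa

Words with prefix "kap", in lexicographic order: "kapa", "kapata"
Position 1: kapa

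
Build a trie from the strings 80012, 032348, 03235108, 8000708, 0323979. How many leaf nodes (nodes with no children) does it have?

5

Leaves are exactly the stored words that no other stored word extends.
Those words: "032348", "03235108", "0323979", "8000708", "80012"
Leaf count: 5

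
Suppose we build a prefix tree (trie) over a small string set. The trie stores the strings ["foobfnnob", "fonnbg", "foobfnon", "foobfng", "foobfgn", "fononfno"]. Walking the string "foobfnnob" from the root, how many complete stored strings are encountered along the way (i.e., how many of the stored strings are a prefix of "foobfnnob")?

Check each prefix of "foobfnnob" against the stored set — each match is an end-marker on the path.
Prefixes of the query that are stored words: "foobfnnob"
Count: 1

1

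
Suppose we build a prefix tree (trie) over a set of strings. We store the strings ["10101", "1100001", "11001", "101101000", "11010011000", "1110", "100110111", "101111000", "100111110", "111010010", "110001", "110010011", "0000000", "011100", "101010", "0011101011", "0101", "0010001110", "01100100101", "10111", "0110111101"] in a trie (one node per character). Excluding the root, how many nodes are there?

For each word, the new-node count is its length minus the longest prefix already in the trie:
  "10101" → 5 new (1, 0, 1, 0, 1)
  "1100001" → prefix "1" already present; 6 new (1, 0, 0, 0, 0, 1)
  "11001" → prefix "1100" already present; 1 new (1)
  "101101000" → prefix "101" already present; 6 new (1, 0, 1, 0, 0, 0)
  "11010011000" → prefix "110" already present; 8 new (1, 0, 0, 1, 1, 0, 0, 0)
  "1110" → prefix "11" already present; 2 new (1, 0)
  "100110111" → prefix "10" already present; 7 new (0, 1, 1, 0, 1, 1, 1)
  "101111000" → prefix "1011" already present; 5 new (1, 1, 0, 0, 0)
  "100111110" → prefix "10011" already present; 4 new (1, 1, 1, 0)
  "111010010" → prefix "1110" already present; 5 new (1, 0, 0, 1, 0)
  "110001" → prefix "11000" already present; 1 new (1)
  "110010011" → prefix "11001" already present; 4 new (0, 0, 1, 1)
  "0000000" → 7 new (0, 0, 0, 0, 0, 0, 0)
  "011100" → prefix "0" already present; 5 new (1, 1, 1, 0, 0)
  "101010" → prefix "10101" already present; 1 new (0)
  "0011101011" → prefix "00" already present; 8 new (1, 1, 1, 0, 1, 0, 1, 1)
  "0101" → prefix "01" already present; 2 new (0, 1)
  "0010001110" → prefix "001" already present; 7 new (0, 0, 0, 1, 1, 1, 0)
  "01100100101" → prefix "011" already present; 8 new (0, 0, 1, 0, 0, 1, 0, 1)
  "10111" → prefix "10111" already present; 0 new (none)
  "0110111101" → prefix "0110" already present; 6 new (1, 1, 1, 1, 0, 1)
Total nodes = 5 + 6 + 1 + 6 + 8 + 2 + 7 + 5 + 4 + 5 + 1 + 4 + 7 + 5 + 1 + 8 + 2 + 7 + 8 + 0 + 6 = 98

98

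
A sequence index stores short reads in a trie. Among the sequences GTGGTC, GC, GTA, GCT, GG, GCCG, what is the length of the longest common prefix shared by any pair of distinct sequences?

2

Equivalently: take the maximum, over all pairs, of their longest common prefix length.
"GC" and "GCCG" agree on "GC" (2 characters) before diverging; nothing deeper is shared.
Longest shared-prefix length: 2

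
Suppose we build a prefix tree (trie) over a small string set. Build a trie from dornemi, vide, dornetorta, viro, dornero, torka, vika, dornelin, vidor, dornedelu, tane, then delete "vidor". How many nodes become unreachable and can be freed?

2

After clearing the end-marker at "vidor", prune upward until reaching a node still needed by another word.
The suffix "or" (2 nodes) is used only by "vidor"; the node for "vid" still has the child "e", so pruning stops there.
Nodes removed: 2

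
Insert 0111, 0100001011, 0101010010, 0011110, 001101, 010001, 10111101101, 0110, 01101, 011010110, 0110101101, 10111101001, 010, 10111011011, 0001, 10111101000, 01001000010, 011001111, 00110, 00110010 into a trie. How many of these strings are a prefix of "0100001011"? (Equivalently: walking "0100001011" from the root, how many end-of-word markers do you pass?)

2

Traverse "0100001011" character by character; count nodes along the way that are marked as word ends.
Prefixes of the query that are stored words: "010", "0100001011"
Count: 2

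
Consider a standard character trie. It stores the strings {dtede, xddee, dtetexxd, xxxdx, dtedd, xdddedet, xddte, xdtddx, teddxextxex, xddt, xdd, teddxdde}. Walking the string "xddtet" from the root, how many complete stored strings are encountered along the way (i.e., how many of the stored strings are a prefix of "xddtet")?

Walk "xddtet" from the root; an end-of-word marker is hit whenever a stored word is a prefix of "xddtet".
Prefixes of the query that are stored words: "xdd", "xddt", "xddte"
Count: 3

3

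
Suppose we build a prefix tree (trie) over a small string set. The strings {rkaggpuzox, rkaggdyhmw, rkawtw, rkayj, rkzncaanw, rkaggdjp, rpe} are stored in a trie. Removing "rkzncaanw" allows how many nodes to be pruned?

7

After clearing the end-marker at "rkzncaanw", prune upward until reaching a node still needed by another word.
The suffix "zncaanw" (7 nodes) is used only by "rkzncaanw"; the node for "rk" still has the child "a", so pruning stops there.
Nodes removed: 7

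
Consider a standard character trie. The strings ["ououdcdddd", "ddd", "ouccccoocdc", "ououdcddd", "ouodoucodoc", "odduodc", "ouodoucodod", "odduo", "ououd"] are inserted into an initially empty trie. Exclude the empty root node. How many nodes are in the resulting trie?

Trie structure (* marks end of a word):
(root)
├─ d
│  └─ d
│     └─ d *
└─ o
   ├─ d
   │  └─ d
   │     └─ u
   │        └─ o *
   │           └─ d
   │              └─ c *
   └─ u
      ├─ c
      │  └─ c
      │     └─ c
      │        └─ c
      │           └─ o
      │              └─ o
      │                 └─ c
      │                    └─ d
      │                       └─ c *
      └─ o
         ├─ d
         │  └─ o
         │     └─ u
         │        └─ c
         │           └─ o
         │              └─ d
         │                 └─ o
         │                    ├─ c *
         │                    └─ d *
         └─ u
            └─ d *
               └─ c
                  └─ d
                     └─ d
                        └─ d *
                           └─ d *
Counting every labelled node above: 37.

37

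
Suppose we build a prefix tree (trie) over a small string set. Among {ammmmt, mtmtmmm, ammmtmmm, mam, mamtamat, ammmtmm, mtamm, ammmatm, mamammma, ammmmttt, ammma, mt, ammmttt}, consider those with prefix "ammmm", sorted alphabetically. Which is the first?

ammmmt

DFS of the "ammmm" subtree visits, in order: "ammmmt", "ammmmttt"
The 1st is ammmmt.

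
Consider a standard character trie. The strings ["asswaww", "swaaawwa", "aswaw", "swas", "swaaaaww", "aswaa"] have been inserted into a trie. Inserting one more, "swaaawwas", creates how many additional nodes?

1

Walking "swaaawwas" from the root, the first 8 characters ("swaaawwa") follow existing edges; "s" is the first miss.
So 9 − 8 = 1 new nodes.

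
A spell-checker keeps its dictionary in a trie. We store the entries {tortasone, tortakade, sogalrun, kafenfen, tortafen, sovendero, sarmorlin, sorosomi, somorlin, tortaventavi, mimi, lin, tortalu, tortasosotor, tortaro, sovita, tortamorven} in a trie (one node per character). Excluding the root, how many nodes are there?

Count nodes per top-level branch (shared prefixes stored once):
  'k'-branch (kafenfen): 8 nodes
  'l'-branch (lin): 3 nodes
  'm'-branch (mimi): 4 nodes
  's'-branch (sarmorlin, sogalrun, somorlin, sorosomi, sovendero, sovita): 38 nodes
  't'-branch (tortafen, tortakade, tortalu, tortamorven, tortaro, tortasone, tortasosotor, tortaventavi): 38 nodes
Sum: 91

91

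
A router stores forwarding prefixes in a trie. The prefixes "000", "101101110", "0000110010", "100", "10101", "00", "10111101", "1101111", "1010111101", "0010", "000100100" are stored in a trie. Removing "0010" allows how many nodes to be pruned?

2

Walk "0010" from the leaf back toward the root, removing each node that no remaining word uses.
The suffix "10" (2 nodes) is used only by "0010"; the node for "00" still has the child "0", so pruning stops there.
Nodes removed: 2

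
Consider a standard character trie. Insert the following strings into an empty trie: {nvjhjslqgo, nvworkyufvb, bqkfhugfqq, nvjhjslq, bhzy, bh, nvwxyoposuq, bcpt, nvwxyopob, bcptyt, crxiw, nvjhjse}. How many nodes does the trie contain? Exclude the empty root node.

52

Count nodes per top-level branch (shared prefixes stored once):
  'b'-branch (bcpt, bcptyt, bh, bhzy, bqkfhugfqq): 18 nodes
  'c'-branch (crxiw): 5 nodes
  'n'-branch (nvjhjse, nvjhjslq, nvjhjslqgo, nvworkyufvb, nvwxyopob, nvwxyoposuq): 29 nodes
Sum: 52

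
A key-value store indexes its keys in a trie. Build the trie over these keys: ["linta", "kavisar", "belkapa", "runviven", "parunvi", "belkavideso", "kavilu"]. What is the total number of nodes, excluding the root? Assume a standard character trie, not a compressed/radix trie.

42

Count nodes per top-level branch (shared prefixes stored once):
  'b'-branch (belkapa, belkavideso): 13 nodes
  'k'-branch (kavilu, kavisar): 9 nodes
  'l'-branch (linta): 5 nodes
  'p'-branch (parunvi): 7 nodes
  'r'-branch (runviven): 8 nodes
Sum: 42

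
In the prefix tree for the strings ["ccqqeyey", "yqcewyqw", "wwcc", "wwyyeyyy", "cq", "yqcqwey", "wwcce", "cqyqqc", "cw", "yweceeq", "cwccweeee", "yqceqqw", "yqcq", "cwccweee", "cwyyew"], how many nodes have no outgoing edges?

10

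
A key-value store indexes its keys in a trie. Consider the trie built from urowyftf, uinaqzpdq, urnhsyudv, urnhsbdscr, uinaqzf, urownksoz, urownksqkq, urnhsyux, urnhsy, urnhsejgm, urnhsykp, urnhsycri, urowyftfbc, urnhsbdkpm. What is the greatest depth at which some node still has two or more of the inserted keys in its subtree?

8

Equivalently: take the maximum, over all pairs, of their longest common prefix length.
e.g. "urowyftf" and "urowyftfbc" share the prefix "urowyftf" of length 8; no pair shares a longer one.
Longest shared-prefix length: 8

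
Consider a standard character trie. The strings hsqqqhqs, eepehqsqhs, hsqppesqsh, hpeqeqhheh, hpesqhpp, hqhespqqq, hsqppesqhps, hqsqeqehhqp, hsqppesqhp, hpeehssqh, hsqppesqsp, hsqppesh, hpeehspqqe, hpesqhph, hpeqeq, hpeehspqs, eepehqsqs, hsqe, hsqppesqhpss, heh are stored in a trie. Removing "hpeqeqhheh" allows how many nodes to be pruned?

After clearing the end-marker at "hpeqeqhheh", prune upward until reaching a node still needed by another word.
The suffix "hheh" (4 nodes) is used only by "hpeqeqhheh"; "hpeqeq" is itself a stored word, so pruning stops there.
Nodes removed: 4

4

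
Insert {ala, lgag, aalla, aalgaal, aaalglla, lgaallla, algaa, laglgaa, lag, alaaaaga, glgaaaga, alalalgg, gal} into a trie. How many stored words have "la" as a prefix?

Filter for entries beginning with "la":
Words under "la": lag, laglgaa
Count: 2

2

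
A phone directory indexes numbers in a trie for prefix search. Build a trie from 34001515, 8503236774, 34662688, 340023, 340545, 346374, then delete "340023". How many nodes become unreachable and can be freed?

A node on "340023"'s path can go only if nothing else ends at it or branches off below it.
The suffix "23" (2 nodes) is used only by "340023"; the node for "3400" still has the child "1", so pruning stops there.
Nodes removed: 2

2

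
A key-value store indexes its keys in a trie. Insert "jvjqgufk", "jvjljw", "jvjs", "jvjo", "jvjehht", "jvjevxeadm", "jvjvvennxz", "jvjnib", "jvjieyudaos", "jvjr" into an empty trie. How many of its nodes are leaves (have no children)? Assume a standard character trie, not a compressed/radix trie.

10

Leaves are exactly the stored words that no other stored word extends.
Those words: "jvjehht", "jvjevxeadm", "jvjieyudaos", "jvjljw", "jvjnib", "jvjo", "jvjqgufk", "jvjr", "jvjs", "jvjvvennxz"
Leaf count: 10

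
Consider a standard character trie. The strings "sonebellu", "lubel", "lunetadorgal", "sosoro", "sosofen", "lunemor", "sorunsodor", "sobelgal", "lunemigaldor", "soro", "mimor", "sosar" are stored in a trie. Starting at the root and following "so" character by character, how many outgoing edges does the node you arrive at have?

4

Walk "so" from the root, arriving at one node.
Distinct next characters after "so": b, n, r, s.
That node has 4 child edges.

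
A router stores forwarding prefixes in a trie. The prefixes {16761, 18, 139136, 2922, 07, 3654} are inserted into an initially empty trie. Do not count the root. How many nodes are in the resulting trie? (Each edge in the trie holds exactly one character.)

21

Count nodes per top-level branch (shared prefixes stored once):
  '0'-branch (07): 2 nodes
  '1'-branch (139136, 16761, 18): 11 nodes
  '2'-branch (2922): 4 nodes
  '3'-branch (3654): 4 nodes
Sum: 21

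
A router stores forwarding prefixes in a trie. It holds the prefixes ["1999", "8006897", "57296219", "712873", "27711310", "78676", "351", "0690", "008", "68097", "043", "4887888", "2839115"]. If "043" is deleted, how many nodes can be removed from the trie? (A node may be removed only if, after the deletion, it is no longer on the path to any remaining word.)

2

After clearing the end-marker at "043", prune upward until reaching a node still needed by another word.
The suffix "43" (2 nodes) is used only by "043"; the node for "0" still has the child "6", so pruning stops there.
Nodes removed: 2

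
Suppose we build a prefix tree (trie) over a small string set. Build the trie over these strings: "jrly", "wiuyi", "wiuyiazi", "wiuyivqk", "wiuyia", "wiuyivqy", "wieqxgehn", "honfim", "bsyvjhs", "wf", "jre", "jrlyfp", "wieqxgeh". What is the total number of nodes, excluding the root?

40

Count nodes per top-level branch (shared prefixes stored once):
  'b'-branch (bsyvjhs): 7 nodes
  'h'-branch (honfim): 6 nodes
  'j'-branch (jre, jrly, jrlyfp): 7 nodes
  'w'-branch (wf, wieqxgeh, wieqxgehn, wiuyi, wiuyia, wiuyiazi, wiuyivqk, wiuyivqy): 20 nodes
Sum: 40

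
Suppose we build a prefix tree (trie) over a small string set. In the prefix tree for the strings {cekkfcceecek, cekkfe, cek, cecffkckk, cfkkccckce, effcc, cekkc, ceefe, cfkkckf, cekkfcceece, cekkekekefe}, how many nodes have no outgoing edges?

9

A leaf is a node with no children — equivalently, the end of a word that is not a proper prefix of any other stored word.
Those words: "cecffkckk", "ceefe", "cekkc", "cekkekekefe", "cekkfcceecek", "cekkfe", "cfkkccckce", "cfkkckf", "effcc"
Leaf count: 9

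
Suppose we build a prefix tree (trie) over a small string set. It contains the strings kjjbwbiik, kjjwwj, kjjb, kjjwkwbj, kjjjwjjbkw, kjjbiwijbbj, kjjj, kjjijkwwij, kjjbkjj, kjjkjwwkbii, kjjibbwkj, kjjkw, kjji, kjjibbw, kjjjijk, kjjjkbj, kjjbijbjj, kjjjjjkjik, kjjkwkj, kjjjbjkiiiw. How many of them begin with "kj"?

Traverse to the node for "kj", then collect every word in that subtree.
Words under "kj": kjjb, kjjbijbjj, kjjbiwijbbj, kjjbkjj, kjjbwbiik, kjji, kjjibbw, kjjibbwkj, kjjijkwwij, kjjj, kjjjbjkiiiw, kjjjijk, kjjjjjkjik, kjjjkbj, kjjjwjjbkw, kjjkjwwkbii, kjjkw, kjjkwkj, kjjwkwbj, kjjwwj
Count: 20

20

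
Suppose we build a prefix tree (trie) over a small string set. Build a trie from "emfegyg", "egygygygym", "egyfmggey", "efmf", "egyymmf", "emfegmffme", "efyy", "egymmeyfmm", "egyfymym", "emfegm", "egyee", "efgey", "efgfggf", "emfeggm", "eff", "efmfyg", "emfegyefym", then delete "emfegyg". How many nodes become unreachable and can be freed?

1

After clearing the end-marker at "emfegyg", prune upward until reaching a node still needed by another word.
The suffix "g" (1 node) is used only by "emfegyg"; the node for "emfegy" still has the child "e", so pruning stops there.
Nodes removed: 1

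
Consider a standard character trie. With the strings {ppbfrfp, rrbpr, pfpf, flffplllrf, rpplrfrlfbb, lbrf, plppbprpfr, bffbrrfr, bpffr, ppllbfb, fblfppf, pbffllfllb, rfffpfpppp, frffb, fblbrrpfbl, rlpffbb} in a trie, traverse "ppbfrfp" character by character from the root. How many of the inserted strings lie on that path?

1

Traverse "ppbfrfp" character by character; count nodes along the way that are marked as word ends.
Prefixes of the query that are stored words: "ppbfrfp"
Count: 1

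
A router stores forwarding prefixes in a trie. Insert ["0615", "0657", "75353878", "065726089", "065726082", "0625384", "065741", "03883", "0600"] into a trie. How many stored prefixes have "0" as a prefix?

8

Walk to "0"; the words in its subtree are exactly those with that prefix.
Words under "0": 03883, 0600, 0615, 0625384, 0657, 065726082, 065726089, 065741
Count: 8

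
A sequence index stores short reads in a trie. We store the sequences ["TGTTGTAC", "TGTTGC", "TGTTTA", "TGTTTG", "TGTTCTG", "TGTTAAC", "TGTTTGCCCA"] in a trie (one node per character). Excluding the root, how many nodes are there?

Count nodes per top-level branch (shared prefixes stored once):
  'T'-branch (TGTTAAC, TGTTCTG, TGTTGC, TGTTGTAC, TGTTTA, TGTTTG, TGTTTGCCCA): 22 nodes
Sum: 22

22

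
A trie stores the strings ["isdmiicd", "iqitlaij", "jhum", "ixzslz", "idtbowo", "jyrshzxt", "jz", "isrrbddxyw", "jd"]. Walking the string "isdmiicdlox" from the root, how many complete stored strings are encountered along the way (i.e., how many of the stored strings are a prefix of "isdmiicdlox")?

Walk "isdmiicdlox" from the root; an end-of-word marker is hit whenever a stored word is a prefix of "isdmiicdlox".
Prefixes of the query that are stored words: "isdmiicd"
Count: 1

1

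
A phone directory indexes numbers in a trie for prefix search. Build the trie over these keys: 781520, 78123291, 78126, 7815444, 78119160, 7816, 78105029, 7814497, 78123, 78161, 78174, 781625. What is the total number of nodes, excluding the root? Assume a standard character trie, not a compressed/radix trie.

35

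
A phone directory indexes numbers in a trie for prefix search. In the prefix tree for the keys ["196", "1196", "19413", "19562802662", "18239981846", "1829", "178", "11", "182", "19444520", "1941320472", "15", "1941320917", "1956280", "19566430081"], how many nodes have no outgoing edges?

11

Leaves are exactly the stored words that no other stored word extends.
Those words: "1196", "15", "178", "18239981846", "1829", "1941320472", "1941320917", "19444520", "19562802662", "19566430081", "196"
Leaf count: 11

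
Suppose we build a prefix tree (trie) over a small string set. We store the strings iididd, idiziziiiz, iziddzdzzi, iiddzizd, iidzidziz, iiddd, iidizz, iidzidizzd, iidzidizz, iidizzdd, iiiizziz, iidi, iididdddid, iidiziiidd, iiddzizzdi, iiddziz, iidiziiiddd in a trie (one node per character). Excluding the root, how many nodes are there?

Count nodes per top-level branch (shared prefixes stored once):
  'i'-branch (idiziziiiz, iiddd, iiddziz, iiddzizd, iiddzizzdi, iidi, iididd, iididdddid, iidiziiidd, iidiziiiddd, iidizz, iidizzdd, iidzidizz, iidzidizzd, iidzidziz, iiiizziz, iziddzdzzi): 63 nodes
Sum: 63

63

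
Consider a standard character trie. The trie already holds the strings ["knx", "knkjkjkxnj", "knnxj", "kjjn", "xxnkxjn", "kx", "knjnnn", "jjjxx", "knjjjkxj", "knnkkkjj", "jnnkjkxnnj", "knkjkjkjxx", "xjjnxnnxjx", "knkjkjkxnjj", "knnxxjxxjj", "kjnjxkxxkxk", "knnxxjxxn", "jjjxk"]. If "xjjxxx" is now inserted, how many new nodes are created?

"xjj" is already a path in the trie; the remaining "xxx" must be added.
Each of the 3 remaining characters creates one node.

3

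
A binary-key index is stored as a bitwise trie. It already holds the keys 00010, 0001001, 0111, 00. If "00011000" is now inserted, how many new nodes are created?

4

Walking "00011000" from the root, the first 4 characters ("0001") follow existing edges; "1" is the first miss.
New nodes needed: |"00011000"| − 4 = 8 − 4 = 4.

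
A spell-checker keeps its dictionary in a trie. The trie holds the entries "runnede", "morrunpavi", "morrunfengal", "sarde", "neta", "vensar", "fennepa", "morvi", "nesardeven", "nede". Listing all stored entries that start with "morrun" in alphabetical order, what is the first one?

morrunfengal

DFS of the "morrun" subtree visits, in order: "morrunfengal", "morrunpavi"
Position 1: morrunfengal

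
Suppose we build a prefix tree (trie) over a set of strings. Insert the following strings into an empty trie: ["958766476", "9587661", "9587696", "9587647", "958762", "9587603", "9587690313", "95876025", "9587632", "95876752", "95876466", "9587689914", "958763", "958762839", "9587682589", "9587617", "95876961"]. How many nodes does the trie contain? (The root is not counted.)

Insert word by word; a character creates a node only if that edge doesn't already exist:
  "958766476" → 9 new (9, 5, 8, 7, 6, 6, 4, 7, 6)
  "9587661" → prefix "958766" already present; 1 new (1)
  "9587696" → prefix "95876" already present; 2 new (9, 6)
  "9587647" → prefix "95876" already present; 2 new (4, 7)
  "958762" → prefix "95876" already present; 1 new (2)
  "9587603" → prefix "95876" already present; 2 new (0, 3)
  "9587690313" → prefix "958769" already present; 4 new (0, 3, 1, 3)
  "95876025" → prefix "958760" already present; 2 new (2, 5)
  "9587632" → prefix "95876" already present; 2 new (3, 2)
  "95876752" → prefix "95876" already present; 3 new (7, 5, 2)
  "95876466" → prefix "958764" already present; 2 new (6, 6)
  "9587689914" → prefix "95876" already present; 5 new (8, 9, 9, 1, 4)
  "958763" → prefix "958763" already present; 0 new (none)
  "958762839" → prefix "958762" already present; 3 new (8, 3, 9)
  "9587682589" → prefix "958768" already present; 4 new (2, 5, 8, 9)
  "9587617" → prefix "95876" already present; 2 new (1, 7)
  "95876961" → prefix "9587696" already present; 1 new (1)
Total nodes = 9 + 1 + 2 + 2 + 1 + 2 + 4 + 2 + 2 + 3 + 2 + 5 + 0 + 3 + 4 + 2 + 1 = 45

45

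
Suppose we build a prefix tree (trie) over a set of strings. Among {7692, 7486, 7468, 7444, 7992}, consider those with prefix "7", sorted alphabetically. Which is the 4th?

7692

DFS of the "7" subtree visits, in order: "7444", "7468", "7486", "7692", "7992"
The 4th is 7692.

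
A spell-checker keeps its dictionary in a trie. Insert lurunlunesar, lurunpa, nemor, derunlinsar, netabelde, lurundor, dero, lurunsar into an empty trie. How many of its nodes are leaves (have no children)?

A leaf is a node with no children — equivalently, the end of a word that is not a proper prefix of any other stored word.
Those words: "dero", "derunlinsar", "lurundor", "lurunlunesar", "lurunpa", "lurunsar", "nemor", "netabelde"
Leaf count: 8

8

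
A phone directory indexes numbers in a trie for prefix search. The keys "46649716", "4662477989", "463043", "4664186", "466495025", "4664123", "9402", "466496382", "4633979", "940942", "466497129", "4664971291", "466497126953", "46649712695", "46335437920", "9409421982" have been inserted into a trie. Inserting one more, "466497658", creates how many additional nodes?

Walking "466497658" from the root, the first 6 characters ("466497") follow existing edges; "6" is the first miss.
So 9 − 6 = 3 new nodes.

3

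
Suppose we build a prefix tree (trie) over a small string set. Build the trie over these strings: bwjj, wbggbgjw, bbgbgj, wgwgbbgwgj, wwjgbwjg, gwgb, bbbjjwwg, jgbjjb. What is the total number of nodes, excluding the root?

For each word, the new-node count is its length minus the longest prefix already in the trie:
  "bwjj" → 4 new (b, w, j, j)
  "wbggbgjw" → 8 new (w, b, g, g, b, g, j, w)
  "bbgbgj" → prefix "b" already present; 5 new (b, g, b, g, j)
  "wgwgbbgwgj" → prefix "w" already present; 9 new (g, w, g, b, b, g, w, g, j)
  "wwjgbwjg" → prefix "w" already present; 7 new (w, j, g, b, w, j, g)
  "gwgb" → 4 new (g, w, g, b)
  "bbbjjwwg" → prefix "bb" already present; 6 new (b, j, j, w, w, g)
  "jgbjjb" → 6 new (j, g, b, j, j, b)
Total nodes = 4 + 8 + 5 + 9 + 7 + 4 + 6 + 6 = 49

49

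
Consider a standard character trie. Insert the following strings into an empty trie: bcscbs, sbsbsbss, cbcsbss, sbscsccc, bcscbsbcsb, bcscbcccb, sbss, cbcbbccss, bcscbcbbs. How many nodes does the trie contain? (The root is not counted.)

Insert word by word; a character creates a node only if that edge doesn't already exist:
  "bcscbs" → 6 new (b, c, s, c, b, s)
  "sbsbsbss" → 8 new (s, b, s, b, s, b, s, s)
  "cbcsbss" → 7 new (c, b, c, s, b, s, s)
  "sbscsccc" → prefix "sbs" already present; 5 new (c, s, c, c, c)
  "bcscbsbcsb" → prefix "bcscbs" already present; 4 new (b, c, s, b)
  "bcscbcccb" → prefix "bcscb" already present; 4 new (c, c, c, b)
  "sbss" → prefix "sbs" already present; 1 new (s)
  "cbcbbccss" → prefix "cbc" already present; 6 new (b, b, c, c, s, s)
  "bcscbcbbs" → prefix "bcscbc" already present; 3 new (b, b, s)
Total nodes = 6 + 8 + 7 + 5 + 4 + 4 + 1 + 6 + 3 = 44

44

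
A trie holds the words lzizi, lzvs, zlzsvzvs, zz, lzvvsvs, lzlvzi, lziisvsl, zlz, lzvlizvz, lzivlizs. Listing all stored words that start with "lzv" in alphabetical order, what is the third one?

lzvvsvs

Filter for "lzv…" and sort: "lzvlizvz", "lzvs", "lzvvsvs"
Position 3: lzvvsvs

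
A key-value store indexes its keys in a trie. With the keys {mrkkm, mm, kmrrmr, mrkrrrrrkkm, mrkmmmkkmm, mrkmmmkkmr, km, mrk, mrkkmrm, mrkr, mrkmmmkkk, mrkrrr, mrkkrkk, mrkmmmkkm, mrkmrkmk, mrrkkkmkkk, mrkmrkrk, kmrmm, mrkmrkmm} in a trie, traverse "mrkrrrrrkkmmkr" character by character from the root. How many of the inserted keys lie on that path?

4

Walk "mrkrrrrrkkmmkr" from the root; an end-of-word marker is hit whenever a stored word is a prefix of "mrkrrrrrkkmmkr".
Prefixes of the query that are stored words: "mrk", "mrkr", "mrkrrr", "mrkrrrrrkkm"
Count: 4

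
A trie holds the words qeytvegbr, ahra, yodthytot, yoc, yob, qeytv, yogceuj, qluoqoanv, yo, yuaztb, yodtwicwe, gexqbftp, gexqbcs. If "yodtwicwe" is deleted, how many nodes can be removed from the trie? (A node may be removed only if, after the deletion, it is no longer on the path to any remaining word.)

After clearing the end-marker at "yodtwicwe", prune upward until reaching a node still needed by another word.
The suffix "wicwe" (5 nodes) is used only by "yodtwicwe"; the node for "yodt" still has the child "h", so pruning stops there.
Nodes removed: 5

5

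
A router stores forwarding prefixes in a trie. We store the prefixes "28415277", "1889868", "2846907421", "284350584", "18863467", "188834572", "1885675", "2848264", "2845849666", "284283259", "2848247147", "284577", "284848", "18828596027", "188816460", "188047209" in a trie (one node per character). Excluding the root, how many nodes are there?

Trace insertions, counting only characters that open a new branch:
  "28415277" → 8 new (2, 8, 4, 1, 5, 2, 7, 7)
  "1889868" → 7 new (1, 8, 8, 9, 8, 6, 8)
  "2846907421" → prefix "284" already present; 7 new (6, 9, 0, 7, 4, 2, 1)
  "284350584" → prefix "284" already present; 6 new (3, 5, 0, 5, 8, 4)
  "18863467" → prefix "188" already present; 5 new (6, 3, 4, 6, 7)
  "188834572" → prefix "188" already present; 6 new (8, 3, 4, 5, 7, 2)
  "1885675" → prefix "188" already present; 4 new (5, 6, 7, 5)
  "2848264" → prefix "284" already present; 4 new (8, 2, 6, 4)
  "2845849666" → prefix "284" already present; 7 new (5, 8, 4, 9, 6, 6, 6)
  "284283259" → prefix "284" already present; 6 new (2, 8, 3, 2, 5, 9)
  "2848247147" → prefix "28482" already present; 5 new (4, 7, 1, 4, 7)
  "284577" → prefix "2845" already present; 2 new (7, 7)
  "284848" → prefix "2848" already present; 2 new (4, 8)
  "18828596027" → prefix "188" already present; 8 new (2, 8, 5, 9, 6, 0, 2, 7)
  "188816460" → prefix "1888" already present; 5 new (1, 6, 4, 6, 0)
  "188047209" → prefix "188" already present; 6 new (0, 4, 7, 2, 0, 9)
Total nodes = 8 + 7 + 7 + 6 + 5 + 6 + 4 + 4 + 7 + 6 + 5 + 2 + 2 + 8 + 5 + 6 = 88

88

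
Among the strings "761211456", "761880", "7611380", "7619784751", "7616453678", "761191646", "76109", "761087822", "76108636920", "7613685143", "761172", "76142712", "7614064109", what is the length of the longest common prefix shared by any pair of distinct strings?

Look for the deepest trie node that still has at least two words in its subtree.
e.g. "76108636920" and "761087822" share the prefix "76108" of length 5; no pair shares a longer one.
Longest shared-prefix length: 5

5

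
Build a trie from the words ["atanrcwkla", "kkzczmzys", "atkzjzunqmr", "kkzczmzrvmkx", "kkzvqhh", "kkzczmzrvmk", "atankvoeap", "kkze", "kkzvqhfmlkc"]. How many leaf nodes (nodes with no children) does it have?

Leaves are exactly the stored words that no other stored word extends.
Those words: "atankvoeap", "atanrcwkla", "atkzjzunqmr", "kkzczmzrvmkx", "kkzczmzys", "kkze", "kkzvqhfmlkc", "kkzvqhh"
Leaf count: 8

8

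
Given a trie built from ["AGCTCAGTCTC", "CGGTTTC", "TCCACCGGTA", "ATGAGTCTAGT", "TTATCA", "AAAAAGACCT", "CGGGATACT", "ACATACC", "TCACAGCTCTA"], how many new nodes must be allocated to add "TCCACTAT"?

Walking "TCCACTAT" from the root, the first 5 characters ("TCCAC") follow existing edges; "T" is the first miss.
So 8 − 5 = 3 new nodes.

3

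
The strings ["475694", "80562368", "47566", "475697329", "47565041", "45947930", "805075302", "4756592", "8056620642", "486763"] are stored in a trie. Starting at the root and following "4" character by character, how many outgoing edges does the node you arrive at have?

3

The children of the "4" node are the distinct next characters among strings starting with "4".
Characters that immediately follow "4" among the stored strings: {5, 7, 8}.
That node has 3 child edges.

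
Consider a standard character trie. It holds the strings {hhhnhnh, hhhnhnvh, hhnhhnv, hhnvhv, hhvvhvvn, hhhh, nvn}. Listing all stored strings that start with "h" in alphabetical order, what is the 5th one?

hhnvhv

Words with prefix "h", in lexicographic order: "hhhh", "hhhnhnh", "hhhnhnvh", "hhnhhnv", "hhnvhv", "hhvvhvvn"
The 5th is hhnvhv.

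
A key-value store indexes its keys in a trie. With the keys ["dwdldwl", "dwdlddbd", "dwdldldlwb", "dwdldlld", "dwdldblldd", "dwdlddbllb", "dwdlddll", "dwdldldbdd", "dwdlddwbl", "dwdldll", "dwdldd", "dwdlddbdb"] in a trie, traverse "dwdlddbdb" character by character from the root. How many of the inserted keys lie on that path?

Traverse "dwdlddbdb" character by character; count nodes along the way that are marked as word ends.
Prefixes of the query that are stored words: "dwdldd", "dwdlddbd", "dwdlddbdb"
Count: 3

3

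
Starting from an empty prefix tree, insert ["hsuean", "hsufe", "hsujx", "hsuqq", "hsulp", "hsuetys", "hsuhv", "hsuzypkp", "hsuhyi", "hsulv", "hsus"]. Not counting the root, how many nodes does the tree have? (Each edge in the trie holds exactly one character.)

Trie structure (* marks end of a word):
(root)
└─ h
   └─ s
      └─ u
         ├─ e
         │  ├─ a
         │  │  └─ n *
         │  └─ t
         │     └─ y
         │        └─ s *
         ├─ f
         │  └─ e *
         ├─ h
         │  ├─ v *
         │  └─ y
         │     └─ i *
         ├─ j
         │  └─ x *
         ├─ l
         │  ├─ p *
         │  └─ v *
         ├─ q
         │  └─ q *
         ├─ s *
         └─ z
            └─ y
               └─ p
                  └─ k
                     └─ p *
Counting every labelled node above: 28.

28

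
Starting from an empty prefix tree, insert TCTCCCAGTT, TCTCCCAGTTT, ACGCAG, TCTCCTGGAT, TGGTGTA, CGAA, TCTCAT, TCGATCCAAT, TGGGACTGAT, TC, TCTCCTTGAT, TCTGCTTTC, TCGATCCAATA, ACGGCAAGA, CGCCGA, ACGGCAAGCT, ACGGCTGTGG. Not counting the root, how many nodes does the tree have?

Count nodes per top-level branch (shared prefixes stored once):
  'A'-branch (ACGCAG, ACGGCAAGA, ACGGCAAGCT, ACGGCTGTGG): 19 nodes
  'C'-branch (CGAA, CGCCGA): 8 nodes
  'T'-branch (TC, TCGATCCAAT, TCGATCCAATA, TCTCAT, TCTCCCAGTT, TCTCCCAGTTT, TCTCCTGGAT, TCTCCTTGAT, TCTGCTTTC, TGGGACTGAT, TGGTGTA): 50 nodes
Sum: 77

77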